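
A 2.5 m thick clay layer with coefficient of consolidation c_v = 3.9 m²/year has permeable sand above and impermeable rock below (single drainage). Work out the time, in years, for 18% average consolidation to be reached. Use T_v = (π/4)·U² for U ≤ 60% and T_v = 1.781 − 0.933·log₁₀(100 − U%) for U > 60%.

t ≈ 0.0408 years

Drainage path length: H_d = H = 2.5 m (single drainage).
U ≤ 60%: T_v = (π/4)·U² = (π/4)×0.18² = 0.025447.
t = T_v·H_d²/c_v = 0.025447×2.5²/3.9 = 0.04078 years.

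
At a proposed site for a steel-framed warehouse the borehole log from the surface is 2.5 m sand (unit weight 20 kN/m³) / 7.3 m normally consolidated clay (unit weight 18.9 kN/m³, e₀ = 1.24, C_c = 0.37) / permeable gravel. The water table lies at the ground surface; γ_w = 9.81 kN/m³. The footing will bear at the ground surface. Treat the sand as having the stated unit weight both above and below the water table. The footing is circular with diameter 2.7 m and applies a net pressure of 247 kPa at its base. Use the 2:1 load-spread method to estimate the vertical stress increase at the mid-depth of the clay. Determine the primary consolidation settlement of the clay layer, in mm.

S_c ≈ 173 mm

Mid-depth of clay below the ground surface: z = 2.5 + 7.3/2 = 6.15 m.
Total vertical stress at mid-clay: σ_v = 20×2.5 + 18.9×3.65 = 118.98 kPa.
Pore pressure: u = 9.81×(6.15 − 0) = 60.332 kPa.
Initial effective stress: σ'_0 = σ_v − u = 118.98 − 60.332 = 58.648 kPa.
Stress increase at mid-clay by the 2:1 spreading method:
Δσ ≈ qD²/(D+z)² = 247×2.7²/(2.7+6.15)² = 22.99 kPa
Final effective stress: σ'_f = σ'_0 + Δσ = 58.648 + 22.99 = 81.638 kPa.
Normally consolidated clay, so the full stress increment lies on the virgin compression line:
S_c = C_c·H/(1+e₀)·log₁₀(σ'_f/σ'_0) = 0.37×7.3/(1+1.24)×log₁₀(81.638/58.648)
    = 1.2058 × 0.14364 = 0.1732 m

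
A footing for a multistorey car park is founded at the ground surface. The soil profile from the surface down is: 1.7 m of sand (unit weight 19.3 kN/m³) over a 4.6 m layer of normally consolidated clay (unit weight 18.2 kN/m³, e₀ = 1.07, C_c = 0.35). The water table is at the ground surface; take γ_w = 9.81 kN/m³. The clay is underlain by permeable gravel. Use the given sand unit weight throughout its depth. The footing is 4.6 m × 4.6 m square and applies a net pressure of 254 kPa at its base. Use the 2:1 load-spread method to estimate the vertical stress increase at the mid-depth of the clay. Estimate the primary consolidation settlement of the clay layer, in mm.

S_c ≈ 377 mm

Mid-depth of clay below the ground surface: z = 1.7 + 4.6/2 = 4 m.
Total vertical stress at mid-clay: σ_v = 19.3×1.7 + 18.2×2.3 = 74.67 kPa.
Pore pressure: u = 9.81×(4 − 0) = 39.24 kPa.
Initial effective stress: σ'_0 = σ_v − u = 74.67 − 39.24 = 35.43 kPa.
Stress increase at mid-clay by the 2:1 spreading method:
Δσ = qBL/((B+z)(L+z)) = 254×4.6×4.6/((4.6+4)(4.6+4)) = 72.67 kPa
Final effective stress: σ'_f = σ'_0 + Δσ = 35.43 + 72.67 = 108.1 kPa.
Normally consolidated clay, so the full stress increment lies on the virgin compression line:
S_c = C_c·H/(1+e₀)·log₁₀(σ'_f/σ'_0) = 0.35×4.6/(1+1.07)×log₁₀(108.1/35.43)
    = 0.77778 × 0.48445 = 0.3768 m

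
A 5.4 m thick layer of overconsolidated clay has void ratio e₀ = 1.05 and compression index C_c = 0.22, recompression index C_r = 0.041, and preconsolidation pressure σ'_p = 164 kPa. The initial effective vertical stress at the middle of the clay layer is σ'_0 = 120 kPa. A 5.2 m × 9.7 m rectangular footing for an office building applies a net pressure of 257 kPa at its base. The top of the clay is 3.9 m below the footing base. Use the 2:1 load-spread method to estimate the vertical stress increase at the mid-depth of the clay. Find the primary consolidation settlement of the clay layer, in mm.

S_c ≈ 48.2 mm

Mid-depth of clay below the footing base: z = 3.9 + 5.4/2 = 6.6 m.
Stress increase at mid-clay by the 2:1 spreading method:
Δσ = qBL/((B+z)(L+z)) = 257×5.2×9.7/((5.2+6.6)(9.7+6.6)) = 67.397 kPa
Final effective stress: σ'_f = 120 + 67.397 = 187.4 kPa.
σ'_f = 187.4 > σ'_p = 164 kPa, so the stress path crosses the preconsolidation pressure — recompression up to σ'_p, then virgin compression beyond:
S_c = H/(1+e₀)·[C_r·log₁₀(σ'_p/σ'_0) + C_c·log₁₀(σ'_f/σ'_p)]
    = 5.4/2.05 × [0.041×log₁₀(164/120) + 0.22×log₁₀(187.4/164)]
    = 2.6341 × [0.0055622 + 0.012744] = 0.04822 m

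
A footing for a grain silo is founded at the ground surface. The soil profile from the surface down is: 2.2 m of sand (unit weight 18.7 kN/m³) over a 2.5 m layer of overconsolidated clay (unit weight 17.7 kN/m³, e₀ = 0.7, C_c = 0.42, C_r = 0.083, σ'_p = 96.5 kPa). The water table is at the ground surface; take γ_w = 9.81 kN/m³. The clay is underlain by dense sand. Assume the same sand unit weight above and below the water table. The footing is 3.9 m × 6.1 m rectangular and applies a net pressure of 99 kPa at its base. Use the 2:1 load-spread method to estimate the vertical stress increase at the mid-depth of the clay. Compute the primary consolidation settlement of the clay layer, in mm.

S_c ≈ 40.3 mm

Mid-depth of clay below the ground surface: z = 2.2 + 2.5/2 = 3.45 m.
Total vertical stress at mid-clay: σ_v = 18.7×2.2 + 17.7×1.25 = 63.265 kPa.
Pore pressure: u = 9.81×(3.45 − 0) = 33.845 kPa.
Initial effective stress: σ'_0 = σ_v − u = 63.265 − 33.845 = 29.42 kPa.
Stress increase at mid-clay by the 2:1 spreading method:
Δσ = qBL/((B+z)(L+z)) = 99×3.9×6.1/((3.9+3.45)(6.1+3.45)) = 33.554 kPa
Final effective stress: σ'_f = 29.42 + 33.554 = 62.974 kPa.
σ'_f = 62.974 ≤ σ'_p = 96.5 kPa, so the clay remains overconsolidated and only the recompression index applies:
S_c = C_r·H/(1+e₀)·log₁₀(σ'_f/σ'_0) = 0.083×2.5/1.7×log₁₀(62.974/29.42)
    = 0.12206 × 0.33052 = 0.04034 m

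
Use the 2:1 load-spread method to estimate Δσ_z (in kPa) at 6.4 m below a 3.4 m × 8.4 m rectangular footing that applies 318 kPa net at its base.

By the 2:1 method the load spreads at 1 horizontal : 2 vertical, so at depth z the loaded area has grown by z in each plan dimension:
Δσ = qBL/((B+z)(L+z)) = 318×3.4×8.4/((3.4+6.4)(8.4+6.4)) = 62.618 kPa

Δσ_z ≈ 62.6 kPa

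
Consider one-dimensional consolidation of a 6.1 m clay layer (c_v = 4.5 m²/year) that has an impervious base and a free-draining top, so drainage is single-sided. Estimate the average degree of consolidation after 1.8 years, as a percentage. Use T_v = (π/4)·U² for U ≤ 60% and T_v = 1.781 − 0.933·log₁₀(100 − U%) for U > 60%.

Drainage path length: H_d = H = 6.1 m (single drainage).
T_v = c_v·t/H_d² = 4.5×1.8/6.1² = 0.21768.
T_v = 0.21768 corresponds to the U ≤ 60% branch:
U = √(4T_v/π) = 0.5265

U ≈ 52.6 %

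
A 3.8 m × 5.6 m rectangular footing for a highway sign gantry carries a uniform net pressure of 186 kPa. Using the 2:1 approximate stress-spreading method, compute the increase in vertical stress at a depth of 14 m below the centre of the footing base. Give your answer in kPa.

Δσ_z ≈ 11.3 kPa

By the 2:1 method the load spreads at 1 horizontal : 2 vertical, so at depth z the loaded area has grown by z in each plan dimension:
Δσ = qBL/((B+z)(L+z)) = 186×3.8×5.6/((3.8+14)(5.6+14)) = 11.345 kPa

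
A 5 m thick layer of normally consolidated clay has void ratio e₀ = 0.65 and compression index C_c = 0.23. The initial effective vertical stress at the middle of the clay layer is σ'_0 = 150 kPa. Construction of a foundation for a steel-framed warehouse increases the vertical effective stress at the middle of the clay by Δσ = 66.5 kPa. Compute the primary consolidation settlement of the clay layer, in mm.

Final effective stress: σ'_f = σ'_0 + Δσ = 150 + 66.5 = 216.5 kPa.
Normally consolidated clay, so the full stress increment lies on the virgin compression line:
S_c = C_c·H/(1+e₀)·log₁₀(σ'_f/σ'_0) = 0.23×5/(1+0.65)×log₁₀(216.5/150)
    = 0.69697 × 0.15937 = 0.1111 m

S_c ≈ 111 mm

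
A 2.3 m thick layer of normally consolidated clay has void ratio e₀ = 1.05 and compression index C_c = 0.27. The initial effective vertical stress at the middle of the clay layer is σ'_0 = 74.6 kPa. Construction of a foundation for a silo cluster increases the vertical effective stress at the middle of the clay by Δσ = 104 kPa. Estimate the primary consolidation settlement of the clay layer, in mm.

Final effective stress: σ'_f = σ'_0 + Δσ = 74.6 + 104 = 178.6 kPa.
Normally consolidated clay, so the full stress increment lies on the virgin compression line:
S_c = C_c·H/(1+e₀)·log₁₀(σ'_f/σ'_0) = 0.27×2.3/(1+1.05)×log₁₀(178.6/74.6)
    = 0.30293 × 0.37914 = 0.1149 m

S_c ≈ 115 mm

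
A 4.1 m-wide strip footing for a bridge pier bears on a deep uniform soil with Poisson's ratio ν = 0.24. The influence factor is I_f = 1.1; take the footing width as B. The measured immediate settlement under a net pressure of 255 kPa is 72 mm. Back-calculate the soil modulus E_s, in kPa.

E_s ≈ 15100 kPa

S_e = q·B·(1−ν²)/E_s · I_f  ⇒  E_s = q·B·(1−ν²)·I_f / S_e.
E_s = 255 × 4.1 × 0.9424 × 1.1 / 0.072 = 15050 kPa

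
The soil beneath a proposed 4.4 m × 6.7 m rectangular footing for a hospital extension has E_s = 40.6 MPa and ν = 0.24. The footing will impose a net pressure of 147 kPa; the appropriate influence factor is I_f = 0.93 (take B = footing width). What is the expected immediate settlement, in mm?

Immediate (elastic) settlement: S_e = q·B·(1−ν²)/E_s · I_f.
E_s = 40.6 MPa = 40600 kPa.
S_e = 147 × 4.4 × (1 − 0.24²) / 40600 × 0.93
    = 147 × 4.4 × 0.9424 / 40600 × 0.93
    = 0.01396 m = 13.96 mm

S_e ≈ 14 mm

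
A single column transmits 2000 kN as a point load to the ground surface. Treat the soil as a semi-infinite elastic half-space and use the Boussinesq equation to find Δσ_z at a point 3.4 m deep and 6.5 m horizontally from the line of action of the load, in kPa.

Boussinesq vertical stress below a point load on an elastic half-space:
Δσ_z = 3P/(2πz²) · [1 + (r/z)²]^(−5/2)
r/z = 6.5/3.4 = 1.9118; [1+(r/z)²]^(−5/2) = 0.021391.
Δσ_z = 3×2000/(2π×3.4²) × 0.021391 = 82.606 × 0.021391 = 1.767 kPa

Δσ_z ≈ 1.77 kPa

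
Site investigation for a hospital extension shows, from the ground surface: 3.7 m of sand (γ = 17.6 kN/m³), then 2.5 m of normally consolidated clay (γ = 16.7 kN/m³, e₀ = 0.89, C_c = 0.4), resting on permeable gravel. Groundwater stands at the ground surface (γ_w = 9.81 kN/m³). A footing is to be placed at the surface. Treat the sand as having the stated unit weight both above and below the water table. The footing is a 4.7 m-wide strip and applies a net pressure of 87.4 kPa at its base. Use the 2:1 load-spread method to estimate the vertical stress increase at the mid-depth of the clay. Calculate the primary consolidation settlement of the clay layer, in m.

S_c ≈ 0.175 m

Mid-depth of clay below the ground surface: z = 3.7 + 2.5/2 = 4.95 m.
Total vertical stress at mid-clay: σ_v = 17.6×3.7 + 16.7×1.25 = 85.995 kPa.
Pore pressure: u = 9.81×(4.95 − 0) = 48.56 kPa.
Initial effective stress: σ'_0 = σ_v − u = 85.995 − 48.56 = 37.435 kPa.
Stress increase at mid-clay by the 2:1 spreading method:
Δσ = qB/(B+z) = 87.4×4.7/(4.7+4.95) = 42.568 kPa
Final effective stress: σ'_f = σ'_0 + Δσ = 37.435 + 42.568 = 80.003 kPa.
Normally consolidated clay, so the full stress increment lies on the virgin compression line:
S_c = C_c·H/(1+e₀)·log₁₀(σ'_f/σ'_0) = 0.4×2.5/(1+0.89)×log₁₀(80.003/37.435)
    = 0.5291 × 0.32983 = 0.1745 m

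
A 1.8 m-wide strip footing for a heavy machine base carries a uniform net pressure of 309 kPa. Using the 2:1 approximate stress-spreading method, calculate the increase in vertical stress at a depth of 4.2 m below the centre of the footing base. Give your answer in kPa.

Δσ_z ≈ 92.7 kPa

By the 2:1 method the load spreads at 1 horizontal : 2 vertical, so at depth z the loaded area has grown by z in each plan dimension:
Δσ = qB/(B+z) = 309×1.8/(1.8+4.2) = 92.7 kPa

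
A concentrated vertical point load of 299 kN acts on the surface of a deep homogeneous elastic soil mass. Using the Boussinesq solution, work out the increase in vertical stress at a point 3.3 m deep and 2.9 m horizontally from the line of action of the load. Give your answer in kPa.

Boussinesq vertical stress below a point load on an elastic half-space:
Δσ_z = 3P/(2πz²) · [1 + (r/z)²]^(−5/2)
r/z = 2.9/3.3 = 0.87879; [1+(r/z)²]^(−5/2) = 0.23915.
Δσ_z = 3×299/(2π×3.3²) × 0.23915 = 13.109 × 0.23915 = 3.135 kPa

Δσ_z ≈ 3.14 kPa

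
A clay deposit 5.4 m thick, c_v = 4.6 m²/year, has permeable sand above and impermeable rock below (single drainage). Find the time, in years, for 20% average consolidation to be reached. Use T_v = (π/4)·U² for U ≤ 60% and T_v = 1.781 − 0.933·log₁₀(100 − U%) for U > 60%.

Drainage path length: H_d = H = 5.4 m (single drainage).
U ≤ 60%: T_v = (π/4)·U² = (π/4)×0.2² = 0.031416.
t = T_v·H_d²/c_v = 0.031416×5.4²/4.6 = 0.1992 years.

t ≈ 0.199 years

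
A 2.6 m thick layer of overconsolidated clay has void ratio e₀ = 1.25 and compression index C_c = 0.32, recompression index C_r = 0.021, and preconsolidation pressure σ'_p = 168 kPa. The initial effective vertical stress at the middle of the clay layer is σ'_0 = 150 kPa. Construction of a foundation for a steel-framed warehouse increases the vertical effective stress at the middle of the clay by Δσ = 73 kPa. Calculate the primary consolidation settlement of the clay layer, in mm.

Final effective stress: σ'_f = 150 + 73 = 223 kPa.
σ'_f = 223 > σ'_p = 168 kPa, so the stress path crosses the preconsolidation pressure — recompression up to σ'_p, then virgin compression beyond:
S_c = H/(1+e₀)·[C_r·log₁₀(σ'_p/σ'_0) + C_c·log₁₀(σ'_f/σ'_p)]
    = 2.6/2.25 × [0.021×log₁₀(168/150) + 0.32×log₁₀(223/168)]
    = 1.1556 × [0.0010336 + 0.039359] = 0.04668 m

S_c ≈ 46.7 mm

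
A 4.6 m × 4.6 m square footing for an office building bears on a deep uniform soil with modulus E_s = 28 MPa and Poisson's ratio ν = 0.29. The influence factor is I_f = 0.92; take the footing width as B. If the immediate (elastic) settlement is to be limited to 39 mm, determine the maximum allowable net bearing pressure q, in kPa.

q ≈ 282 kPa

E_s = 28 MPa = 28000 kPa.
S_e = q·B·(1−ν²)/E_s · I_f  ⇒  q = S_e·E_s / (B·(1−ν²)·I_f).
q = 0.039 × 28000 / (4.6 × 0.9159 × 0.92) = 281.7 kPa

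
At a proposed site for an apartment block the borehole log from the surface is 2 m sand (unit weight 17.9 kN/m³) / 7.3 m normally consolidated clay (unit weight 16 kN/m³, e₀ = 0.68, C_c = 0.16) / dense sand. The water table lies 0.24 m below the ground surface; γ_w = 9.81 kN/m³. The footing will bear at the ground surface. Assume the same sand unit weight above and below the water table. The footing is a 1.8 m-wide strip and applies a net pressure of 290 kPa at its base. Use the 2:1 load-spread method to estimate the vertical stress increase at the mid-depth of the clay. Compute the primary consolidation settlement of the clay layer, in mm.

S_c ≈ 300 mm

Mid-depth of clay below the ground surface: z = 2 + 7.3/2 = 5.65 m.
Total vertical stress at mid-clay: σ_v = 17.9×2 + 16×3.65 = 94.2 kPa.
Pore pressure: u = 9.81×(5.65 − 0.24) = 53.072 kPa.
Initial effective stress: σ'_0 = σ_v − u = 94.2 − 53.072 = 41.128 kPa.
Stress increase at mid-clay by the 2:1 spreading method:
Δσ = qB/(B+z) = 290×1.8/(1.8+5.65) = 70.067 kPa
Final effective stress: σ'_f = σ'_0 + Δσ = 41.128 + 70.067 = 111.19 kPa.
Normally consolidated clay, so the full stress increment lies on the virgin compression line:
S_c = C_c·H/(1+e₀)·log₁₀(σ'_f/σ'_0) = 0.16×7.3/(1+0.68)×log₁₀(111.19/41.128)
    = 0.69524 × 0.43193 = 0.3003 m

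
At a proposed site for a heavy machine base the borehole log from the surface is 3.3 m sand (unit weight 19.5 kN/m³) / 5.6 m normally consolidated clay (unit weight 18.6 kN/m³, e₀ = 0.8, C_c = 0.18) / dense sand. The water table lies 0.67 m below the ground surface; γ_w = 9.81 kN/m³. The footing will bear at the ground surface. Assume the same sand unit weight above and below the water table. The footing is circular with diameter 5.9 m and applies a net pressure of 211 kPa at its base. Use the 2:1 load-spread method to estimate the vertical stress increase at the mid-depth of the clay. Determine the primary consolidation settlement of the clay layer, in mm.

Mid-depth of clay below the ground surface: z = 3.3 + 5.6/2 = 6.1 m.
Total vertical stress at mid-clay: σ_v = 19.5×3.3 + 18.6×2.8 = 116.43 kPa.
Pore pressure: u = 9.81×(6.1 − 0.67) = 53.268 kPa.
Initial effective stress: σ'_0 = σ_v − u = 116.43 − 53.268 = 63.162 kPa.
Stress increase at mid-clay by the 2:1 spreading method:
Δσ ≈ qD²/(D+z)² = 211×5.9²/(5.9+6.1)² = 51.006 kPa
Final effective stress: σ'_f = σ'_0 + Δσ = 63.162 + 51.006 = 114.17 kPa.
Normally consolidated clay, so the full stress increment lies on the virgin compression line:
S_c = C_c·H/(1+e₀)·log₁₀(σ'_f/σ'_0) = 0.18×5.6/(1+0.8)×log₁₀(114.17/63.162)
    = 0.56 × 0.2571 = 0.144 m

S_c ≈ 144 mm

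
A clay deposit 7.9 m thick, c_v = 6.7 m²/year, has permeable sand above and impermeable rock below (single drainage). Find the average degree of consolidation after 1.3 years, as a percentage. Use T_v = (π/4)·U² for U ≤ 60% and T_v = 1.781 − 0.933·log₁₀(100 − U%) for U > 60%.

U ≈ 42.2 %

Drainage path length: H_d = H = 7.9 m (single drainage).
T_v = c_v·t/H_d² = 6.7×1.3/7.9² = 0.13956.
T_v = 0.13956 corresponds to the U ≤ 60% branch:
U = √(4T_v/π) = 0.4215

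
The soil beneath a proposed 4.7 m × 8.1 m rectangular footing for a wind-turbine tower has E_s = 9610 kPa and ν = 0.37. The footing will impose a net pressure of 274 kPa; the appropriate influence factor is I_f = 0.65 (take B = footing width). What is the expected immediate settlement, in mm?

Immediate (elastic) settlement: S_e = q·B·(1−ν²)/E_s · I_f.
S_e = 274 × 4.7 × (1 − 0.37²) / 9610 × 0.65
    = 274 × 4.7 × 0.8631 / 9610 × 0.65
    = 0.07518 m = 75.18 mm

S_e ≈ 75.2 mm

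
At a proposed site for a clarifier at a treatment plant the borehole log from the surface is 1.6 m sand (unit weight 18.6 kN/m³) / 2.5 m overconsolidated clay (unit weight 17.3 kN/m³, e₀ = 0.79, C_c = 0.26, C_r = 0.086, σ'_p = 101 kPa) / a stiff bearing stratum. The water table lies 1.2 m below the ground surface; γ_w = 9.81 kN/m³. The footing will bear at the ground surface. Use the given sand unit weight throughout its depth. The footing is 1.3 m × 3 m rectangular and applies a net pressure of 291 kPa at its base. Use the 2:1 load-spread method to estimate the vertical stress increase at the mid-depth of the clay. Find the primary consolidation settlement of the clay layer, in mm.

S_c ≈ 44.1 mm

Mid-depth of clay below the ground surface: z = 1.6 + 2.5/2 = 2.85 m.
Total vertical stress at mid-clay: σ_v = 18.6×1.6 + 17.3×1.25 = 51.385 kPa.
Pore pressure: u = 9.81×(2.85 − 1.2) = 16.186 kPa.
Initial effective stress: σ'_0 = σ_v − u = 51.385 − 16.186 = 35.199 kPa.
Stress increase at mid-clay by the 2:1 spreading method:
Δσ = qBL/((B+z)(L+z)) = 291×1.3×3/((1.3+2.85)(3+2.85)) = 46.747 kPa
Final effective stress: σ'_f = 35.199 + 46.747 = 81.946 kPa.
σ'_f = 81.946 ≤ σ'_p = 101 kPa, so the clay remains overconsolidated and only the recompression index applies:
S_c = C_r·H/(1+e₀)·log₁₀(σ'_f/σ'_0) = 0.086×2.5/1.79×log₁₀(81.946/35.199)
    = 0.12011 × 0.367 = 0.04408 m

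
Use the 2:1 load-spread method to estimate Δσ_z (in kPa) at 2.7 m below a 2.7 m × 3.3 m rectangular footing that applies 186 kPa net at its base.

Δσ_z ≈ 51.1 kPa

By the 2:1 method the load spreads at 1 horizontal : 2 vertical, so at depth z the loaded area has grown by z in each plan dimension:
Δσ = qBL/((B+z)(L+z)) = 186×2.7×3.3/((2.7+2.7)(3.3+2.7)) = 51.15 kPa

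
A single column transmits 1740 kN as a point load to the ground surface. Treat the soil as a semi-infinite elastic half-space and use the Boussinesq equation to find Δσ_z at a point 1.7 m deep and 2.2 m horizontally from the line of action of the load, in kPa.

Boussinesq vertical stress below a point load on an elastic half-space:
Δσ_z = 3P/(2πz²) · [1 + (r/z)²]^(−5/2)
r/z = 2.2/1.7 = 1.2941; [1+(r/z)²]^(−5/2) = 0.085466.
Δσ_z = 3×1740/(2π×1.7²) × 0.085466 = 287.47 × 0.085466 = 24.57 kPa

Δσ_z ≈ 24.6 kPa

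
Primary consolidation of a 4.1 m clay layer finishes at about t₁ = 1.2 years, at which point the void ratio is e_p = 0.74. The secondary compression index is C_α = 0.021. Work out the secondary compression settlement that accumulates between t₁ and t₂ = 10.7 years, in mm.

S_s ≈ 47 mm

Secondary compression: S_s = C_α·H/(1+e_p)·log₁₀(t₂/t₁)
S_s = 0.021×4.1/(1+0.74)×log₁₀(10.7/1.2)
    = 0.04948 × 0.9502 = 0.04702 m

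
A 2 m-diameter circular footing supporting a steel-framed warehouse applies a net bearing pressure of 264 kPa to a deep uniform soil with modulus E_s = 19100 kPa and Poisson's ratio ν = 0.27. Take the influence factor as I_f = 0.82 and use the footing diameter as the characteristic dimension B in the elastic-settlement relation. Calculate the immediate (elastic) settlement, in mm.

Immediate (elastic) settlement: S_e = q·B·(1−ν²)/E_s · I_f.
S_e = 264 × 2 × (1 − 0.27²) / 19100 × 0.82
    = 264 × 2 × 0.9271 / 19100 × 0.82
    = 0.02102 m = 21.02 mm

S_e ≈ 21 mm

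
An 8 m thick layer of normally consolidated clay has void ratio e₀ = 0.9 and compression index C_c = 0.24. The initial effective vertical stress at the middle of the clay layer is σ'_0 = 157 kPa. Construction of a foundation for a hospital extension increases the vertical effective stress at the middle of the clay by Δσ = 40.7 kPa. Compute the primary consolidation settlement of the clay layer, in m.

S_c ≈ 0.101 m

Final effective stress: σ'_f = σ'_0 + Δσ = 157 + 40.7 = 197.7 kPa.
Normally consolidated clay, so the full stress increment lies on the virgin compression line:
S_c = C_c·H/(1+e₀)·log₁₀(σ'_f/σ'_0) = 0.24×8/(1+0.9)×log₁₀(197.7/157)
    = 1.0105 × 0.10011 = 0.1012 m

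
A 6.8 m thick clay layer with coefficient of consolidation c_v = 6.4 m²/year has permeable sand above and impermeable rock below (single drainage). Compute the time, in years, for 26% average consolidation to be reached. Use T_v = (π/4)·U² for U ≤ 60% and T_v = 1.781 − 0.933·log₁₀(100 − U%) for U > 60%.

t ≈ 0.384 years

Drainage path length: H_d = H = 6.8 m (single drainage).
U ≤ 60%: T_v = (π/4)·U² = (π/4)×0.26² = 0.053093.
t = T_v·H_d²/c_v = 0.053093×6.8²/6.4 = 0.3836 years.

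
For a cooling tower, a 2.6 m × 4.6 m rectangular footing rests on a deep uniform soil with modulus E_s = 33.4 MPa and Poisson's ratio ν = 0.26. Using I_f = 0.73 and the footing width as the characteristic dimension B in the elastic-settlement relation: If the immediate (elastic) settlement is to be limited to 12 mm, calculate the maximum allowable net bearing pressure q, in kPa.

E_s = 33.4 MPa = 33400 kPa.
S_e = q·B·(1−ν²)/E_s · I_f  ⇒  q = S_e·E_s / (B·(1−ν²)·I_f).
q = 0.012 × 33400 / (2.6 × 0.9324 × 0.73) = 226.5 kPa

q ≈ 226 kPa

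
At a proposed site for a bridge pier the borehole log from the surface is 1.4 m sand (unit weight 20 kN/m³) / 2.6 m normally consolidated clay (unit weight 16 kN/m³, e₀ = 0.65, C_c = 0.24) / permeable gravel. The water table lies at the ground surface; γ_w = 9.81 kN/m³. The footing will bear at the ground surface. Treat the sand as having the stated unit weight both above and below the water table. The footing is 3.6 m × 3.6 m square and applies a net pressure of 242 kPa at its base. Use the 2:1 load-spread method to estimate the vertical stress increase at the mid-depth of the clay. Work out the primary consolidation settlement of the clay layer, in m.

Mid-depth of clay below the ground surface: z = 1.4 + 2.6/2 = 2.7 m.
Total vertical stress at mid-clay: σ_v = 20×1.4 + 16×1.3 = 48.8 kPa.
Pore pressure: u = 9.81×(2.7 − 0) = 26.487 kPa.
Initial effective stress: σ'_0 = σ_v − u = 48.8 − 26.487 = 22.313 kPa.
Stress increase at mid-clay by the 2:1 spreading method:
Δσ = qBL/((B+z)(L+z)) = 242×3.6×3.6/((3.6+2.7)(3.6+2.7)) = 79.02 kPa
Final effective stress: σ'_f = σ'_0 + Δσ = 22.313 + 79.02 = 101.33 kPa.
Normally consolidated clay, so the full stress increment lies on the virgin compression line:
S_c = C_c·H/(1+e₀)·log₁₀(σ'_f/σ'_0) = 0.24×2.6/(1+0.65)×log₁₀(101.33/22.313)
    = 0.37818 × 0.65718 = 0.2485 m

S_c ≈ 0.249 m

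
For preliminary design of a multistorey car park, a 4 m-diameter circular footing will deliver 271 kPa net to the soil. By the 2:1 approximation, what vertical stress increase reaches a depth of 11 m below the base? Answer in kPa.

Δσ_z ≈ 19.3 kPa

By the 2:1 method the load spreads at 1 horizontal : 2 vertical, so at depth z the loaded area has grown by z in each plan dimension:
Δσ ≈ qD²/(D+z)² = 271×4²/(4+11)² = 19.271 kPa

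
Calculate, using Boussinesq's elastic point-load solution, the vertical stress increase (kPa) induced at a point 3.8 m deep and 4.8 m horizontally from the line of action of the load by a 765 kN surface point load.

Δσ_z ≈ 2.33 kPa

Boussinesq vertical stress below a point load on an elastic half-space:
Δσ_z = 3P/(2πz²) · [1 + (r/z)²]^(−5/2)
r/z = 4.8/3.8 = 1.2632; [1+(r/z)²]^(−5/2) = 0.092134.
Δσ_z = 3×765/(2π×3.8²) × 0.092134 = 25.295 × 0.092134 = 2.331 kPa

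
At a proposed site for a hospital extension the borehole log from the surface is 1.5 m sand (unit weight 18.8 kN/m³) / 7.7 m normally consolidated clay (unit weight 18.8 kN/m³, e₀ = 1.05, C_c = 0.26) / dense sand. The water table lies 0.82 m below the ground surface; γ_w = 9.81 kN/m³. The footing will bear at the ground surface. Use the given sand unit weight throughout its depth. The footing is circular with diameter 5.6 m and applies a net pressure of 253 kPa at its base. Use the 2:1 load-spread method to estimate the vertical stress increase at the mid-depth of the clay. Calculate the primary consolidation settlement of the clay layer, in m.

Mid-depth of clay below the ground surface: z = 1.5 + 7.7/2 = 5.35 m.
Total vertical stress at mid-clay: σ_v = 18.8×1.5 + 18.8×3.85 = 100.58 kPa.
Pore pressure: u = 9.81×(5.35 − 0.82) = 44.439 kPa.
Initial effective stress: σ'_0 = σ_v − u = 100.58 − 44.439 = 56.141 kPa.
Stress increase at mid-clay by the 2:1 spreading method:
Δσ ≈ qD²/(D+z)² = 253×5.6²/(5.6+5.35)² = 66.171 kPa
Final effective stress: σ'_f = σ'_0 + Δσ = 56.141 + 66.171 = 122.31 kPa.
Normally consolidated clay, so the full stress increment lies on the virgin compression line:
S_c = C_c·H/(1+e₀)·log₁₀(σ'_f/σ'_0) = 0.26×7.7/(1+1.05)×log₁₀(122.31/56.141)
    = 0.97659 × 0.33818 = 0.3303 m

S_c ≈ 0.33 m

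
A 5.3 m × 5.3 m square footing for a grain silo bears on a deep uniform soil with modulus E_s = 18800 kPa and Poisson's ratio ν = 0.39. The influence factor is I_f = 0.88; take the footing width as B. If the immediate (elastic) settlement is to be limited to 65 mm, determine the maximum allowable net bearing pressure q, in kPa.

S_e = q·B·(1−ν²)/E_s · I_f  ⇒  q = S_e·E_s / (B·(1−ν²)·I_f).
q = 0.065 × 18800 / (5.3 × 0.8479 × 0.88) = 309 kPa

q ≈ 309 kPa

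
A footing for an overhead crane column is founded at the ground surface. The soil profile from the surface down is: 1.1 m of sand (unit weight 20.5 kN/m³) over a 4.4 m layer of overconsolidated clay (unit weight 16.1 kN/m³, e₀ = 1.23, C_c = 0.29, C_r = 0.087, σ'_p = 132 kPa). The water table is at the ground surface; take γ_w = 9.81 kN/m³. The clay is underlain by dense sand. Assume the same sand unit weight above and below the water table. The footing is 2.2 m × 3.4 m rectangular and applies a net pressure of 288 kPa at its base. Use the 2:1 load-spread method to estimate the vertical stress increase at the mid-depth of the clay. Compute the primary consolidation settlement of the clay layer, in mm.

S_c ≈ 88.6 mm

Mid-depth of clay below the ground surface: z = 1.1 + 4.4/2 = 3.3 m.
Total vertical stress at mid-clay: σ_v = 20.5×1.1 + 16.1×2.2 = 57.97 kPa.
Pore pressure: u = 9.81×(3.3 − 0) = 32.373 kPa.
Initial effective stress: σ'_0 = σ_v − u = 57.97 − 32.373 = 25.597 kPa.
Stress increase at mid-clay by the 2:1 spreading method:
Δσ = qBL/((B+z)(L+z)) = 288×2.2×3.4/((2.2+3.3)(3.4+3.3)) = 58.46 kPa
Final effective stress: σ'_f = 25.597 + 58.46 = 84.057 kPa.
σ'_f = 84.057 ≤ σ'_p = 132 kPa, so the clay remains overconsolidated and only the recompression index applies:
S_c = C_r·H/(1+e₀)·log₁₀(σ'_f/σ'_0) = 0.087×4.4/2.23×log₁₀(84.057/25.597)
    = 0.17166 × 0.51638 = 0.08864 m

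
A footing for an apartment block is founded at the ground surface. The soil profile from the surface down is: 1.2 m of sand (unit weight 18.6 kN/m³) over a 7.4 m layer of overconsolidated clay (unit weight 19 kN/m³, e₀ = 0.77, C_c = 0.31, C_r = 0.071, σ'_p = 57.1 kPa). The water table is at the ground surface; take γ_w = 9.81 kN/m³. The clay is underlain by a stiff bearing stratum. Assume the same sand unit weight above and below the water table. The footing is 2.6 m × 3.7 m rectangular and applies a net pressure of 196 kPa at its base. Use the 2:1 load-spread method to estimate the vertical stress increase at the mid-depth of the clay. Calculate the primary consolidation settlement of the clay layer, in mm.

S_c ≈ 176 mm

Mid-depth of clay below the ground surface: z = 1.2 + 7.4/2 = 4.9 m.
Total vertical stress at mid-clay: σ_v = 18.6×1.2 + 19×3.7 = 92.62 kPa.
Pore pressure: u = 9.81×(4.9 − 0) = 48.069 kPa.
Initial effective stress: σ'_0 = σ_v − u = 92.62 − 48.069 = 44.551 kPa.
Stress increase at mid-clay by the 2:1 spreading method:
Δσ = qBL/((B+z)(L+z)) = 196×2.6×3.7/((2.6+4.9)(3.7+4.9)) = 29.233 kPa
Final effective stress: σ'_f = 44.551 + 29.233 = 73.784 kPa.
σ'_f = 73.784 > σ'_p = 57.1 kPa, so the stress path crosses the preconsolidation pressure — recompression up to σ'_p, then virgin compression beyond:
S_c = H/(1+e₀)·[C_r·log₁₀(σ'_p/σ'_0) + C_c·log₁₀(σ'_f/σ'_p)]
    = 7.4/1.77 × [0.071×log₁₀(57.1/44.551) + 0.31×log₁₀(73.784/57.1)]
    = 4.1808 × [0.0076523 + 0.034511] = 0.1763 m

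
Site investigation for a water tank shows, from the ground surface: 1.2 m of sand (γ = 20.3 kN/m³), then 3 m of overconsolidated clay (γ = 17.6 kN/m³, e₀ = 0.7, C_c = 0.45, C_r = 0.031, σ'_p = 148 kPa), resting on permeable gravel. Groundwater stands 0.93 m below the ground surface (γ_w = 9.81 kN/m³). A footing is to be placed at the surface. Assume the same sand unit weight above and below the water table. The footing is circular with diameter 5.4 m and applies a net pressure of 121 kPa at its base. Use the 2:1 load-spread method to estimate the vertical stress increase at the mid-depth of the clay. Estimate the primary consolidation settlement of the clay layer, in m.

S_c ≈ 0.0228 m

Mid-depth of clay below the ground surface: z = 1.2 + 3/2 = 2.7 m.
Total vertical stress at mid-clay: σ_v = 20.3×1.2 + 17.6×1.5 = 50.76 kPa.
Pore pressure: u = 9.81×(2.7 − 0.93) = 17.364 kPa.
Initial effective stress: σ'_0 = σ_v − u = 50.76 − 17.364 = 33.396 kPa.
Stress increase at mid-clay by the 2:1 spreading method:
Δσ ≈ qD²/(D+z)² = 121×5.4²/(5.4+2.7)² = 53.778 kPa
Final effective stress: σ'_f = 33.396 + 53.778 = 87.174 kPa.
σ'_f = 87.174 ≤ σ'_p = 148 kPa, so the clay remains overconsolidated and only the recompression index applies:
S_c = C_r·H/(1+e₀)·log₁₀(σ'_f/σ'_0) = 0.031×3/1.7×log₁₀(87.174/33.396)
    = 0.054706 × 0.41669 = 0.0228 m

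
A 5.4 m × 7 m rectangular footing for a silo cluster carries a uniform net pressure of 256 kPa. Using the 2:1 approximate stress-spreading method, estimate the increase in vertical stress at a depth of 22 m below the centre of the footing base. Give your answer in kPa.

By the 2:1 method the load spreads at 1 horizontal : 2 vertical, so at depth z the loaded area has grown by z in each plan dimension:
Δσ = qBL/((B+z)(L+z)) = 256×5.4×7/((5.4+22)(7+22)) = 12.178 kPa

Δσ_z ≈ 12.2 kPa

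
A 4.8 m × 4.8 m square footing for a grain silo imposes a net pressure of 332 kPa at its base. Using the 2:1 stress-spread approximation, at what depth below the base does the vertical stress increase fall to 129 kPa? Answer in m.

z ≈ 2.9 m

2:1 spreading — at depth z the loaded area has grown by z in each plan dimension:
qB²/(B+z)² = Δσ_z ⇒ z = B(√(q/Δσ_z) − 1) = 4.8×(√(332/129) − 1) = 2.9 m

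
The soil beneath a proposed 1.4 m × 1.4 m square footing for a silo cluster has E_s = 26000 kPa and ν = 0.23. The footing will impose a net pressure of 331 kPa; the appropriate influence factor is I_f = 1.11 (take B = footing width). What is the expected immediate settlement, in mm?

S_e ≈ 18.7 mm

Immediate (elastic) settlement: S_e = q·B·(1−ν²)/E_s · I_f.
S_e = 331 × 1.4 × (1 − 0.23²) / 26000 × 1.11
    = 331 × 1.4 × 0.9471 / 26000 × 1.11
    = 0.01874 m = 18.74 mm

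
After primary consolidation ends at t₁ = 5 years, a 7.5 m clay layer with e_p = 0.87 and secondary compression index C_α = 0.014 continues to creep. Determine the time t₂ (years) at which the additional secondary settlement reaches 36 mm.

t₂ ≈ 21.9 years

S_s = C_α·H/(1+e_p)·log₁₀(t₂/t₁) ⇒ log₁₀(t₂/t₁) = S_s·(1+e_p)/(C_α·H).
log₁₀(t₂/t₁) = 0.036 × (1+0.87) / (0.014×7.5) = 0.6411
t₂ = t₁ × 10^0.6411 = 5 × 4.377 = 21.88 years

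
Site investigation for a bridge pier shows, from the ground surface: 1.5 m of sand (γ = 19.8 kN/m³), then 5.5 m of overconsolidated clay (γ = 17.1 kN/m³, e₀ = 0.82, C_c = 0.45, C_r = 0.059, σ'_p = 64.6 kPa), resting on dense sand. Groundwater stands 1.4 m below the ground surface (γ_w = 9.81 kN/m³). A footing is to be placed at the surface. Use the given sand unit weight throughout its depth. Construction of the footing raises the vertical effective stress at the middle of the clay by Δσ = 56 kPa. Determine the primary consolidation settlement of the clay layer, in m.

S_c ≈ 0.307 m

Mid-depth of clay below the ground surface: z = 1.5 + 5.5/2 = 4.25 m.
Total vertical stress at mid-clay: σ_v = 19.8×1.5 + 17.1×2.75 = 76.725 kPa.
Pore pressure: u = 9.81×(4.25 − 1.4) = 27.959 kPa.
Initial effective stress: σ'_0 = σ_v − u = 76.725 − 27.959 = 48.766 kPa.
Final effective stress: σ'_f = 48.766 + 56 = 104.77 kPa.
σ'_f = 104.77 > σ'_p = 64.6 kPa, so the stress path crosses the preconsolidation pressure — recompression up to σ'_p, then virgin compression beyond:
S_c = H/(1+e₀)·[C_r·log₁₀(σ'_p/σ'_0) + C_c·log₁₀(σ'_f/σ'_p)]
    = 5.5/1.82 × [0.059×log₁₀(64.6/48.766) + 0.45×log₁₀(104.77/64.6)]
    = 3.022 × [0.0072048 + 0.094502] = 0.3074 m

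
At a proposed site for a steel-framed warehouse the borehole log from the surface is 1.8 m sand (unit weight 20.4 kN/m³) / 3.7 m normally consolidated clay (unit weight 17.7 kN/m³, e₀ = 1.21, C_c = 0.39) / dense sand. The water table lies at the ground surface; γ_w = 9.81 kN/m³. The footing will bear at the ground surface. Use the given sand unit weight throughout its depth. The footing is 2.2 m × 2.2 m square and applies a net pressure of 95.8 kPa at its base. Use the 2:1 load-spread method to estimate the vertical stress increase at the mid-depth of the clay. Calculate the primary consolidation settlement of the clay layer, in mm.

Mid-depth of clay below the ground surface: z = 1.8 + 3.7/2 = 3.65 m.
Total vertical stress at mid-clay: σ_v = 20.4×1.8 + 17.7×1.85 = 69.465 kPa.
Pore pressure: u = 9.81×(3.65 − 0) = 35.806 kPa.
Initial effective stress: σ'_0 = σ_v − u = 69.465 − 35.806 = 33.659 kPa.
Stress increase at mid-clay by the 2:1 spreading method:
Δσ = qBL/((B+z)(L+z)) = 95.8×2.2×2.2/((2.2+3.65)(2.2+3.65)) = 13.549 kPa
Final effective stress: σ'_f = σ'_0 + Δσ = 33.659 + 13.549 = 47.208 kPa.
Normally consolidated clay, so the full stress increment lies on the virgin compression line:
S_c = C_c·H/(1+e₀)·log₁₀(σ'_f/σ'_0) = 0.39×3.7/(1+1.21)×log₁₀(47.208/33.659)
    = 0.65294 × 0.14691 = 0.09592 m

S_c ≈ 95.9 mm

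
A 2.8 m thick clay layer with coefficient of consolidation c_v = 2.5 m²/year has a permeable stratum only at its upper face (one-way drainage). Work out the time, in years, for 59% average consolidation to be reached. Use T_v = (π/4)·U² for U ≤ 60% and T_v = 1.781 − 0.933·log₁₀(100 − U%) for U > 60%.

Drainage path length: H_d = H = 2.8 m (single drainage).
U ≤ 60%: T_v = (π/4)·U² = (π/4)×0.59² = 0.2734.
t = T_v·H_d²/c_v = 0.2734×2.8²/2.5 = 0.8574 years.

t ≈ 0.857 years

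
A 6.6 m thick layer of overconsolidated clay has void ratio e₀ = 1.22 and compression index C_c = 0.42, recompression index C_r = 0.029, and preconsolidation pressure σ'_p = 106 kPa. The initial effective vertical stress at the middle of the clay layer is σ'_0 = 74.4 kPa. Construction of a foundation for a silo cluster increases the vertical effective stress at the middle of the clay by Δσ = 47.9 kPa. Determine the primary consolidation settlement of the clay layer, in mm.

S_c ≈ 90.8 mm

Final effective stress: σ'_f = 74.4 + 47.9 = 122.3 kPa.
σ'_f = 122.3 > σ'_p = 106 kPa, so the stress path crosses the preconsolidation pressure — recompression up to σ'_p, then virgin compression beyond:
S_c = H/(1+e₀)·[C_r·log₁₀(σ'_p/σ'_0) + C_c·log₁₀(σ'_f/σ'_p)]
    = 6.6/2.22 × [0.029×log₁₀(106/74.4) + 0.42×log₁₀(122.3/106)]
    = 2.973 × [0.0044583 + 0.026091] = 0.09082 m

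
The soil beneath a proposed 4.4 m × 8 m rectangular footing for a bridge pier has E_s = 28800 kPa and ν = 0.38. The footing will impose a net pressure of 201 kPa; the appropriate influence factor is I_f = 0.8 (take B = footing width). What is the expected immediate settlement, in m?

Immediate (elastic) settlement: S_e = q·B·(1−ν²)/E_s · I_f.
S_e = 201 × 4.4 × (1 − 0.38²) / 28800 × 0.8
    = 201 × 4.4 × 0.8556 / 28800 × 0.8
    = 0.02102 m

S_e ≈ 0.021 m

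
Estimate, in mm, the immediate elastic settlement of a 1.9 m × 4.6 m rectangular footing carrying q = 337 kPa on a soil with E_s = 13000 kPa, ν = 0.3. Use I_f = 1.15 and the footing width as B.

S_e ≈ 51.5 mm

Immediate (elastic) settlement: S_e = q·B·(1−ν²)/E_s · I_f.
S_e = 337 × 1.9 × (1 − 0.3²) / 13000 × 1.15
    = 337 × 1.9 × 0.91 / 13000 × 1.15
    = 0.05154 m = 51.54 mm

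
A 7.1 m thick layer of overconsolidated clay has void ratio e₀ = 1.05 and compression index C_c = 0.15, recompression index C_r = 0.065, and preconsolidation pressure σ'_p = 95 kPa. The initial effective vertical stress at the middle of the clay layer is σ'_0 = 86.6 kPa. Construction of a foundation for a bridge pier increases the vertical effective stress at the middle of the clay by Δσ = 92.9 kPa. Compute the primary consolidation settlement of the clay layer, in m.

Final effective stress: σ'_f = 86.6 + 92.9 = 179.5 kPa.
σ'_f = 179.5 > σ'_p = 95 kPa, so the stress path crosses the preconsolidation pressure — recompression up to σ'_p, then virgin compression beyond:
S_c = H/(1+e₀)·[C_r·log₁₀(σ'_p/σ'_0) + C_c·log₁₀(σ'_f/σ'_p)]
    = 7.1/2.05 × [0.065×log₁₀(95/86.6) + 0.15×log₁₀(179.5/95)]
    = 3.4634 × [0.0026134 + 0.041451] = 0.1526 m

S_c ≈ 0.153 m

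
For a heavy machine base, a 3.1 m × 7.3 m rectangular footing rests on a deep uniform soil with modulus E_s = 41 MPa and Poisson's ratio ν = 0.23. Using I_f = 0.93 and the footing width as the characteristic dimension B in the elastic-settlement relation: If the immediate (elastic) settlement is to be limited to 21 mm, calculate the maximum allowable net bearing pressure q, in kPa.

q ≈ 315 kPa

E_s = 41 MPa = 41000 kPa.
S_e = q·B·(1−ν²)/E_s · I_f  ⇒  q = S_e·E_s / (B·(1−ν²)·I_f).
q = 0.021 × 41000 / (3.1 × 0.9471 × 0.93) = 315.3 kPa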